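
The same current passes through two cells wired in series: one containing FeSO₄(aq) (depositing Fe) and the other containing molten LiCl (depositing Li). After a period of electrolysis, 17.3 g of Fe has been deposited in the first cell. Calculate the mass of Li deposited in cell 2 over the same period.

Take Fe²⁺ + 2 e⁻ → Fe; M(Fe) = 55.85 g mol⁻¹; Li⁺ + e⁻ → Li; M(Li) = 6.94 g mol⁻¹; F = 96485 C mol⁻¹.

n(Fe) = 17.3 / 55.85 = 0.3098 mol.
Since Fe²⁺ + 2 e⁻ → Fe, n(e⁻) passed = 2 × 0.3098 = 0.6195 mol.
Cells in series carry the same charge, so the same 0.6195 mol of electrons passes through cell 2.
Li⁺ + e⁻ → Li, so n(Li) = 0.6195 / 1 = 0.6195 mol.
m(Li) = 0.6195 × 6.94 = 4.30 g.

4.30 g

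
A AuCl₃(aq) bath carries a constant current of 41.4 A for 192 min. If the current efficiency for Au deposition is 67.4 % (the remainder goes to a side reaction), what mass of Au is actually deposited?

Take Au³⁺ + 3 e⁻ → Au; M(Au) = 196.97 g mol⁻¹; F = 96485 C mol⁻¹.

219 g

Q = I·t = 41.40 × 11520 = 476900 C.
n(e⁻) = 476900/96485 = 4.943 mol; theoretically n(Au) = 4.943/3 = 1.648 mol, m_theo = 324.5 g.
At 67.4 % efficiency, m_actual = 0.674 × 324.5 = 219 g.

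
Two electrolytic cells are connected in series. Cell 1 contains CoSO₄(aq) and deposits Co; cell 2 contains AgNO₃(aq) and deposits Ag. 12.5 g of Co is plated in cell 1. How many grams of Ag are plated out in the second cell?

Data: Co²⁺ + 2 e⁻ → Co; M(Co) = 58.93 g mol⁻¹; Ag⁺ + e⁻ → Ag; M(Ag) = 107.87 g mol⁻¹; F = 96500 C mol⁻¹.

45.8 g

n(Co) = 12.5 / 58.93 = 0.2121 mol.
Since Co²⁺ + 2 e⁻ → Co, n(e⁻) passed = 2 × 0.2121 = 0.4242 mol.
Cells in series carry the same charge, so the same 0.4242 mol of electrons passes through cell 2.
Ag⁺ + e⁻ → Ag, so n(Ag) = 0.4242 / 1 = 0.4242 mol.
m(Ag) = 0.4242 × 107.87 = 45.8 g.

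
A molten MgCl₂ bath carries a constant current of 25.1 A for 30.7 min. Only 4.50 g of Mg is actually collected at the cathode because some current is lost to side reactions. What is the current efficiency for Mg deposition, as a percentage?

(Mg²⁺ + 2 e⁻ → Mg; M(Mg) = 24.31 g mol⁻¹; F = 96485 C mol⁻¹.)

Q = I·t = 25.10 × 1842.0 = 46230 C; n(e⁻) = 46230/96485 = 0.4792 mol.
Theoretical n(Mg) = n(e⁻)/2 = 0.2396 mol, i.e. m_theo = 0.2396 × 24.31 = 5.824 g.
Efficiency = m_actual / m_theo = 4.50 / 5.824 = 77.3 %.

77.3 %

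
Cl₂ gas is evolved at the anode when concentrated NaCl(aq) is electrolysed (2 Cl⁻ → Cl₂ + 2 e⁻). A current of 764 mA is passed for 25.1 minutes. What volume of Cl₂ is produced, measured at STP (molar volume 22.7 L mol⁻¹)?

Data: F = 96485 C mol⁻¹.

0.135 L

Q = I·t = 0.7640 A × 1506.0 s = 1151 C.
n(e⁻) = Q/F = 1151 / 96485 = 0.01193 mol.
2 electrons are transferred per Cl₂ molecule, so n(Cl₂) = 0.01193 / 2 = 0.005963 mol.
V = n × V_m = 0.005963 × 22.7 = 0.135 L.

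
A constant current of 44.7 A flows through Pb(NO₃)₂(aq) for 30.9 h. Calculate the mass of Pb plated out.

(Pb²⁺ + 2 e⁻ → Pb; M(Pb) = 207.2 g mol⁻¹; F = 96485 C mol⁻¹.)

5340 g

Q = I·t = 44.70 A × 111240 s = 4972000 C.
n(e⁻) = Q/F = 4972000 / 96485 = 51.54 mol.
Pb²⁺ + 2 e⁻ → Pb, so n(Pb) = n(e⁻)/2 = 25.77 mol.
m = n·M = 25.77 × 207.2 = 5340 g.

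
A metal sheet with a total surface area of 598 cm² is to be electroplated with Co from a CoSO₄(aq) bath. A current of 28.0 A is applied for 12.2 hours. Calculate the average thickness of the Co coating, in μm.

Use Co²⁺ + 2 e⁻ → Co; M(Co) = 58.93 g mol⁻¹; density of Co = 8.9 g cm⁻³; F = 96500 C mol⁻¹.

Q = I·t = 28.00 × 43920 = 1230000 C; n(e⁻) = 12.74 mol.
n(Co) = n(e⁻)/2 = 6.372 mol, so m = 6.372 × 58.93 = 375.5 g.
Volume = m/ρ = 375.5 / 8.9 = 42.19 cm³.
Thickness = V/A = 42.19 / 598 = 0.0706 cm = 706 μm.

706 μm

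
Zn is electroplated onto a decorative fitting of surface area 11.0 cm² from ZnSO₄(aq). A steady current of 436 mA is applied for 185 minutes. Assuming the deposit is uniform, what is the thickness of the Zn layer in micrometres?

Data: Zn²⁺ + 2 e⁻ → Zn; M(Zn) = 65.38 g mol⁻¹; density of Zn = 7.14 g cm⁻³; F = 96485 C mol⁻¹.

Q = I·t = 0.4360 × 11100 = 4840 C; n(e⁻) = 0.05016 mol.
n(Zn) = n(e⁻)/2 = 0.02508 mol, so m = 0.02508 × 65.38 = 1.640 g.
Volume = m/ρ = 1.640 / 7.14 = 0.2296 cm³.
Thickness = V/A = 0.2296 / 11.0 = 0.0209 cm = 209 μm.

209 μm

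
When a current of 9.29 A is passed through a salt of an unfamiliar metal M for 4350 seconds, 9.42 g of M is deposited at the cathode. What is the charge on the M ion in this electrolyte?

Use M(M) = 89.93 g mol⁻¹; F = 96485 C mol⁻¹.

+4

Q = I·t = 9.290 A × 4350.0 s = 40410 C, so n(e⁻) = 40410/96485 = 0.4188 mol.
n(M) deposited = 9.42 / 89.93 = 0.1047 mol.
Electrons per atom = n(e⁻)/n(M) = 0.4188 / 0.1047 = 4.00 ≈ 4, so the ion is M⁴⁺.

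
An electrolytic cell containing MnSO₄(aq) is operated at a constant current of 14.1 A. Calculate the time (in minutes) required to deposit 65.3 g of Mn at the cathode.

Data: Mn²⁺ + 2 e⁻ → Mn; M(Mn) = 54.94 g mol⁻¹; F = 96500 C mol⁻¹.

271 min

n(Mn) = m/M = 65.3 / 54.94 = 1.189 mol.
Each Mn atom requires 2 electrons, so n(e⁻) = 2 × 1.189 = 2.377 mol.
Q = n(e⁻)·F = 2.377 × 96500 = 229400 C.
t = Q/I = 229400 / 14.10 A = 16270 s = 271 min.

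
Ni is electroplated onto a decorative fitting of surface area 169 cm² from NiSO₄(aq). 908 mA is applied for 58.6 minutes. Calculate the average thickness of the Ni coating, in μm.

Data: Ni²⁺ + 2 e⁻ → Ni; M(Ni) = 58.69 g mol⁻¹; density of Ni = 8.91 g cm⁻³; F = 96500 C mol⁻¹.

6.45 μm

Q = I·t = 0.9080 × 3516.0 = 3193 C; n(e⁻) = 0.03308 mol.
n(Ni) = n(e⁻)/2 = 0.01654 mol, so m = 0.01654 × 58.69 = 0.9708 g.
Volume = m/ρ = 0.9708 / 8.91 = 0.1090 cm³.
Thickness = V/A = 0.1090 / 169 = 6.45 × 10⁻⁴ cm = 6.45 μm.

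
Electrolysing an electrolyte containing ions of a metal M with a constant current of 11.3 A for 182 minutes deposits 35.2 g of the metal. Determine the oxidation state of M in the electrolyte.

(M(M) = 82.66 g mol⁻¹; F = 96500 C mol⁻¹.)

+3

Q = I·t = 11.30 A × 10920 s = 123400 C, so n(e⁻) = 123400/96500 = 1.279 mol.
n(M) deposited = 35.2 / 82.66 = 0.4258 mol.
Electrons per atom = n(e⁻)/n(M) = 1.279 / 0.4258 = 3.00 ≈ 3, so the ion is M³⁺.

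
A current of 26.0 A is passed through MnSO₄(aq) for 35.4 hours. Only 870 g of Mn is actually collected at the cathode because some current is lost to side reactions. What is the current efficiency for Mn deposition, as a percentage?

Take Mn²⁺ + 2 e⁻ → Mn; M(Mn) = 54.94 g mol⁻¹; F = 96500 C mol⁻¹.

Q = I·t = 26.00 × 127440 = 3313000 C; n(e⁻) = 3313000/96500 = 34.34 mol.
Theoretical n(Mn) = n(e⁻)/2 = 17.17 mol, i.e. m_theo = 17.17 × 54.94 = 943.2 g.
Efficiency = m_actual / m_theo = 870 / 943.2 = 92.2 %.

92.2 %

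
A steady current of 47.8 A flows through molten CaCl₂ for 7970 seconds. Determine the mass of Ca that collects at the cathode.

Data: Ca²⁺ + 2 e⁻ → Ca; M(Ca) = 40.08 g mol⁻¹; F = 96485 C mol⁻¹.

79.1 g

Q = I·t = 47.80 A × 7970.0 s = 381000 C.
n(e⁻) = Q/F = 381000 / 96485 = 3.948 mol.
Ca²⁺ + 2 e⁻ → Ca, so n(Ca) = n(e⁻)/2 = 1.974 mol.
m = n·M = 1.974 × 40.08 = 79.1 g.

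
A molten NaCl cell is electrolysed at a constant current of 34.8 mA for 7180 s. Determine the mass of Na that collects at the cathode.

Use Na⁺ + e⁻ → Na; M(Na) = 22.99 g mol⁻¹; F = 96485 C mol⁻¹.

Q = I·t = 0.03480 A × 7180.0 s = 249.9 C.
n(e⁻) = Q/F = 249.9 / 96485 = 0.002590 mol.
Na⁺ + e⁻ → Na, so n(Na) = n(e⁻)/1 = 0.002590 mol.
m = n·M = 0.002590 × 22.99 = 0.0595 g.

0.0595 g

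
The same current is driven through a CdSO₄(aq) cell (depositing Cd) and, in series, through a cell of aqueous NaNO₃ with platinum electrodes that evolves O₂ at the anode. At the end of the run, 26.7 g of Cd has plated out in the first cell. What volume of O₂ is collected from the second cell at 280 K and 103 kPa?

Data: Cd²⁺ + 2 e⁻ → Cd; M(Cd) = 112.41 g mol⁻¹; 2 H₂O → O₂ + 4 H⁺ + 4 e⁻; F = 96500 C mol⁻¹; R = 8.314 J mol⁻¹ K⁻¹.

2.68 L

n(Cd) = 26.7 / 112.41 = 0.2375 mol, so n(e⁻) = 2 × 0.2375 = 0.4750 mol.
The cells are in series, so the same 0.4750 mol of electrons passes through the second cell.
2 H₂O → O₂ + 4 H⁺ + 4 e⁻ — 4 mol e⁻ per mol O₂, so n(O₂) = 0.4750/4 = 0.1188 mol.
V = nRT/P = (0.1188 × 8.314 × 280) / (103 × 10³) = 0.00268 m³ = 2.68 L.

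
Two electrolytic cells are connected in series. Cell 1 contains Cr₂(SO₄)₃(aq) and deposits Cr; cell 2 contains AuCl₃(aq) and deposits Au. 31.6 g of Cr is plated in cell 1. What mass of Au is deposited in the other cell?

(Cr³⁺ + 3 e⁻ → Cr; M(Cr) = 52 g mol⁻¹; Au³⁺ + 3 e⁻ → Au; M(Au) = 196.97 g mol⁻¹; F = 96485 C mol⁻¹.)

n(Cr) = 31.6 / 52 = 0.6077 mol.
Since Cr³⁺ + 3 e⁻ → Cr, n(e⁻) passed = 3 × 0.6077 = 1.823 mol.
Cells in series carry the same charge, so the same 1.823 mol of electrons passes through cell 2.
Au³⁺ + 3 e⁻ → Au, so n(Au) = 1.823 / 3 = 0.6077 mol.
m(Au) = 0.6077 × 196.97 = 120 g.

120 g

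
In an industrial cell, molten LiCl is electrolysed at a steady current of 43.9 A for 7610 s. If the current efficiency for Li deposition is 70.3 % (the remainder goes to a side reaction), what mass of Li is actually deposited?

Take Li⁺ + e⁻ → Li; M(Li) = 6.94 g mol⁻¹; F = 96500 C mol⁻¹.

Q = I·t = 43.90 × 7610.0 = 334100 C.
n(e⁻) = 334100/96500 = 3.462 mol; theoretically n(Li) = 3.462/1 = 3.462 mol, m_theo = 24.03 g.
At 70.3 % efficiency, m_actual = 0.703 × 24.03 = 16.9 g.

16.9 g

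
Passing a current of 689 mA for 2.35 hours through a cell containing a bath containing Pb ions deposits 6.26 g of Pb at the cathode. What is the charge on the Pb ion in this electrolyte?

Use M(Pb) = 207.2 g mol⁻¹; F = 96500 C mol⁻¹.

Q = I·t = 0.6890 A × 8460.0 s = 5829 C, so n(e⁻) = 5829/96500 = 0.06040 mol.
n(Pb) deposited = 6.26 / 207.2 = 0.03021 mol.
Electrons per atom = n(e⁻)/n(Pb) = 0.06040 / 0.03021 = 2.00 ≈ 2, so the ion is Pb²⁺.

+2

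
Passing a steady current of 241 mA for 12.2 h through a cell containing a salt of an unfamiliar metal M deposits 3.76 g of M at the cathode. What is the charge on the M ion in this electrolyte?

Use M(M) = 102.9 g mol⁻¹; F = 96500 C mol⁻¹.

+3

Q = I·t = 0.2410 A × 43920 s = 10580 C, so n(e⁻) = 10580/96500 = 0.1097 mol.
n(M) deposited = 3.76 / 102.9 = 0.03654 mol.
Electrons per atom = n(e⁻)/n(M) = 0.1097 / 0.03654 = 3.00 ≈ 3, so the ion is M³⁺.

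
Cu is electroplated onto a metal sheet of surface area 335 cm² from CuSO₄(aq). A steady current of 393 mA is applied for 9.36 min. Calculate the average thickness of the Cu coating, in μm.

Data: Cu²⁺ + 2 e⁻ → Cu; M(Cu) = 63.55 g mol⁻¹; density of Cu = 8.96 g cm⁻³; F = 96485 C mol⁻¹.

0.242 μm

Q = I·t = 0.3930 × 561.60 = 220.7 C; n(e⁻) = 0.002287 mol.
n(Cu) = n(e⁻)/2 = 0.001144 mol, so m = 0.001144 × 63.55 = 0.07269 g.
Volume = m/ρ = 0.07269 / 8.96 = 0.008112 cm³.
Thickness = V/A = 0.008112 / 335 = 2.42 × 10⁻⁵ cm = 0.242 μm.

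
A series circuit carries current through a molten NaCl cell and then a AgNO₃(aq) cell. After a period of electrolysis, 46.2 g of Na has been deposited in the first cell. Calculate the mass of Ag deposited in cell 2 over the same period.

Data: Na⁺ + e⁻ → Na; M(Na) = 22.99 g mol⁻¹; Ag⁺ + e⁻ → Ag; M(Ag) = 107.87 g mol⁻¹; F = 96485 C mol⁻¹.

217 g

n(Na) = 46.2 / 22.99 = 2.010 mol.
Since Na⁺ + e⁻ → Na, n(e⁻) passed = 1 × 2.010 = 2.010 mol.
Cells in series carry the same charge, so the same 2.010 mol of electrons passes through cell 2.
Ag⁺ + e⁻ → Ag, so n(Ag) = 2.010 / 1 = 2.010 mol.
m(Ag) = 2.010 × 107.87 = 217 g.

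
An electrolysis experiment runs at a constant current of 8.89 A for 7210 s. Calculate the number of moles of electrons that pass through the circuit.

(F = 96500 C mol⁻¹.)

0.664 mol

Q = I·t = 8.890 A × 7210.0 s = 64100 C.
n(e⁻) = Q/F = 64100 / 96500 = 0.664 mol.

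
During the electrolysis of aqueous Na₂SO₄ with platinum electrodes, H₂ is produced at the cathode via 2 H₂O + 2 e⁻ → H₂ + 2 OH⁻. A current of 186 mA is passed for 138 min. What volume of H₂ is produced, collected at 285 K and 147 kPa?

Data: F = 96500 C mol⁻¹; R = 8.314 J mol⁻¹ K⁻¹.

0.129 L

Q = I·t = 0.1860 A × 8280.0 s = 1540 C.
n(e⁻) = Q/F = 1540 / 96500 = 0.01596 mol.
2 electrons are transferred per H₂ molecule, so n(H₂) = 0.01596 / 2 = 0.007980 mol.
V = nRT/P = (0.007980 × 8.314 × 285) / (147 × 10³ Pa) = 1.29 × 10⁻⁴ m³ = 0.129 L.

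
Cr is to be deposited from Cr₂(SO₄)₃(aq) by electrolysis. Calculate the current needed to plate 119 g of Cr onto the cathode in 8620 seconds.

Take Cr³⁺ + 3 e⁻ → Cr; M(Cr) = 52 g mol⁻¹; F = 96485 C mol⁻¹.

n(Cr) = 119 / 52 = 2.288 mol.
n(e⁻) = 3 × 2.288 = 6.865 mol.
Q = n(e⁻)·F = 6.865 × 96485 = 662400 C.
I = Q/t = 662400 / 8620.0 s = 76.8 A.

76.8 A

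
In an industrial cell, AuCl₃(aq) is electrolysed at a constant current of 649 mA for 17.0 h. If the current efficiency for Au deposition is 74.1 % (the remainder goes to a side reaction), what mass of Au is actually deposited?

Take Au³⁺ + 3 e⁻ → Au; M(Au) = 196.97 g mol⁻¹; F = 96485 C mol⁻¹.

Q = I·t = 0.6490 × 61200 = 39720 C.
n(e⁻) = 39720/96485 = 0.4117 mol; theoretically n(Au) = 0.4117/3 = 0.1372 mol, m_theo = 27.03 g.
At 74.1 % efficiency, m_actual = 0.741 × 27.03 = 20.0 g.

20.0 g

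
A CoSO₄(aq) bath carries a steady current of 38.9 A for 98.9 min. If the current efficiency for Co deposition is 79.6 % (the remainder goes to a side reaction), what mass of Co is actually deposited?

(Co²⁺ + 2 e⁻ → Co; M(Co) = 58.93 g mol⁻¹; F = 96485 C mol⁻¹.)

Q = I·t = 38.90 × 5934.0 = 230800 C.
n(e⁻) = 230800/96485 = 2.392 mol; theoretically n(Co) = 2.392/2 = 1.196 mol, m_theo = 70.49 g.
At 79.6 % efficiency, m_actual = 0.796 × 70.49 = 56.1 g.

56.1 g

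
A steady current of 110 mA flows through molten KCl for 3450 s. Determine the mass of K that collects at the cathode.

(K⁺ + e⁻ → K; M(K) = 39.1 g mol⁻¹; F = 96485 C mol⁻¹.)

Q = I·t = 0.1100 A × 3450.0 s = 379.5 C.
n(e⁻) = Q/F = 379.5 / 96485 = 0.003933 mol.
K⁺ + e⁻ → K, so n(K) = n(e⁻)/1 = 0.003933 mol.
m = n·M = 0.003933 × 39.1 = 0.154 g.

0.154 g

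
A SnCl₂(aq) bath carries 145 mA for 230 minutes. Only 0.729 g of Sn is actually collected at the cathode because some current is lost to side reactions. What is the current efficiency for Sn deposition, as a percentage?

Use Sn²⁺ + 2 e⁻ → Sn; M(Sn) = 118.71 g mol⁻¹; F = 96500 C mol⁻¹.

Q = I·t = 0.1450 × 13800 = 2001 C; n(e⁻) = 2001/96500 = 0.02074 mol.
Theoretical n(Sn) = n(e⁻)/2 = 0.01037 mol, i.e. m_theo = 0.01037 × 118.71 = 1.231 g.
Efficiency = m_actual / m_theo = 0.729 / 1.231 = 59.2 %.

59.2 %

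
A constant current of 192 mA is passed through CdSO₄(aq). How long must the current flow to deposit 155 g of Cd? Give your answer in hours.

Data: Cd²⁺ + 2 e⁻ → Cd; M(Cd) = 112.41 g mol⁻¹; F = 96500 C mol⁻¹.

n(Cd) = m/M = 155 / 112.41 = 1.379 mol.
Each Cd atom requires 2 electrons, so n(e⁻) = 2 × 1.379 = 2.758 mol.
Q = n(e⁻)·F = 2.758 × 96500 = 266100 C.
t = Q/I = 266100 / 0.1920 A = 1386000 s = 385 h.

385 h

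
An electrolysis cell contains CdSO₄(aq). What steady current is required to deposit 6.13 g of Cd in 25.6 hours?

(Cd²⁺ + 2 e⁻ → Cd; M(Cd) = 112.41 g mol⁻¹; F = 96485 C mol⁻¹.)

0.114 A

n(Cd) = 6.13 / 112.41 = 0.05453 mol.
n(e⁻) = 2 × 0.05453 = 0.1091 mol.
Q = n(e⁻)·F = 0.1091 × 96485 = 10520 C.
I = Q/t = 10520 / 92160 s = 0.114 A.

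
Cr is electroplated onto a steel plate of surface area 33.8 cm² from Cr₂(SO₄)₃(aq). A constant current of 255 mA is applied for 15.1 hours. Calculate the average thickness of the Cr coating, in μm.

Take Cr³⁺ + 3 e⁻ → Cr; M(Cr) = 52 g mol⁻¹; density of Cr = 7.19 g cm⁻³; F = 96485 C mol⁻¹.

Q = I·t = 0.2550 × 54360 = 13860 C; n(e⁻) = 0.1437 mol.
n(Cr) = n(e⁻)/3 = 0.04789 mol, so m = 0.04789 × 52 = 2.490 g.
Volume = m/ρ = 2.490 / 7.19 = 0.3463 cm³.
Thickness = V/A = 0.3463 / 33.8 = 0.0102 cm = 102 μm.

102 μm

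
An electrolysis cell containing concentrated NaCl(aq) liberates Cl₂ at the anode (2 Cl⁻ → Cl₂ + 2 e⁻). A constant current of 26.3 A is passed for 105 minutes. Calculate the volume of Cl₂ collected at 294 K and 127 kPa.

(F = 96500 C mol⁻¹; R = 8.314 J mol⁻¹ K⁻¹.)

16.5 L

Q = I·t = 26.30 A × 6300.0 s = 165700 C.
n(e⁻) = Q/F = 165700 / 96500 = 1.717 mol.
2 electrons are transferred per Cl₂ molecule, so n(Cl₂) = 1.717 / 2 = 0.8585 mol.
V = nRT/P = (0.8585 × 8.314 × 294) / (127 × 10³ Pa) = 0.0165 m³ = 16.5 L.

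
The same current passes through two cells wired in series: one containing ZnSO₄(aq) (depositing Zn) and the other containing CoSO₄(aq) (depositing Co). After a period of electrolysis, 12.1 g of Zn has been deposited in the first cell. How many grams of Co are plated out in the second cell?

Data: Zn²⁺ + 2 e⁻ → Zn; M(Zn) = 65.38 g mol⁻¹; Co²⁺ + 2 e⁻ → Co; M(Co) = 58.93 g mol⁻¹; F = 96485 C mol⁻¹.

10.9 g

n(Zn) = 12.1 / 65.38 = 0.1851 mol.
Since Zn²⁺ + 2 e⁻ → Zn, n(e⁻) passed = 2 × 0.1851 = 0.3701 mol.
Cells in series carry the same charge, so the same 0.3701 mol of electrons passes through cell 2.
Co²⁺ + 2 e⁻ → Co, so n(Co) = 0.3701 / 2 = 0.1851 mol.
m(Co) = 0.1851 × 58.93 = 10.9 g.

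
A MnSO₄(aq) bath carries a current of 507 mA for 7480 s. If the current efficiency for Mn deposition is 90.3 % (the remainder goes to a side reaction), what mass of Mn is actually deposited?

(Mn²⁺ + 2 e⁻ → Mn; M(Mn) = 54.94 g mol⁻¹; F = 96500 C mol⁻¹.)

Q = I·t = 0.5070 × 7480.0 = 3792 C.
n(e⁻) = 3792/96500 = 0.03930 mol; theoretically n(Mn) = 0.03930/2 = 0.01965 mol, m_theo = 1.080 g.
At 90.3 % efficiency, m_actual = 0.903 × 1.080 = 0.975 g.

0.975 g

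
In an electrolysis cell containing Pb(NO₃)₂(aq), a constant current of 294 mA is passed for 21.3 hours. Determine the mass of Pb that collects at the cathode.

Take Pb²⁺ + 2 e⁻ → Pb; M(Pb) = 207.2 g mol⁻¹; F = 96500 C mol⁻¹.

24.2 g

Q = I·t = 0.2940 A × 76680 s = 22540 C.
n(e⁻) = Q/F = 22540 / 96500 = 0.2336 mol.
Pb²⁺ + 2 e⁻ → Pb, so n(Pb) = n(e⁻)/2 = 0.1168 mol.
m = n·M = 0.1168 × 207.2 = 24.2 g.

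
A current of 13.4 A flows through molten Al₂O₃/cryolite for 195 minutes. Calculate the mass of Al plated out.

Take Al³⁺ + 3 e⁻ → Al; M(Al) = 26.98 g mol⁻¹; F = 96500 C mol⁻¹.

14.6 g

Q = I·t = 13.40 A × 11700 s = 156800 C.
n(e⁻) = Q/F = 156800 / 96500 = 1.625 mol.
Al³⁺ + 3 e⁻ → Al, so n(Al) = n(e⁻)/3 = 0.5416 mol.
m = n·M = 0.5416 × 26.98 = 14.6 g.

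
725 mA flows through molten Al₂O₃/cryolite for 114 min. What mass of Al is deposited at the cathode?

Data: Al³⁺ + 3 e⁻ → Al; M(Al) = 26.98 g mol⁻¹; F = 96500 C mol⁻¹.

Q = I·t = 0.7250 A × 6840.0 s = 4959 C.
n(e⁻) = Q/F = 4959 / 96500 = 0.05139 mol.
Al³⁺ + 3 e⁻ → Al, so n(Al) = n(e⁻)/3 = 0.01713 mol.
m = n·M = 0.01713 × 26.98 = 0.462 g.

0.462 g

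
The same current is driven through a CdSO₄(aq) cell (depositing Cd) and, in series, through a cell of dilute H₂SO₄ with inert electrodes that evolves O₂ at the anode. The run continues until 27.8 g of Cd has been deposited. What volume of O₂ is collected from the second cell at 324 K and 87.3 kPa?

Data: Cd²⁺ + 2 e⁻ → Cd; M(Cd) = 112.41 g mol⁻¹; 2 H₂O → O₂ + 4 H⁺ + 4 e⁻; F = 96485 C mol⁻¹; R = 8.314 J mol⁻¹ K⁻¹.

n(Cd) = 27.8 / 112.41 = 0.2473 mol, so n(e⁻) = 2 × 0.2473 = 0.4946 mol.
The cells are in series, so the same 0.4946 mol of electrons passes through the second cell.
2 H₂O → O₂ + 4 H⁺ + 4 e⁻ — 4 mol e⁻ per mol O₂, so n(O₂) = 0.4946/4 = 0.1237 mol.
V = nRT/P = (0.1237 × 8.314 × 324) / (87.3 × 10³) = 0.00382 m³ = 3.82 L.

3.82 L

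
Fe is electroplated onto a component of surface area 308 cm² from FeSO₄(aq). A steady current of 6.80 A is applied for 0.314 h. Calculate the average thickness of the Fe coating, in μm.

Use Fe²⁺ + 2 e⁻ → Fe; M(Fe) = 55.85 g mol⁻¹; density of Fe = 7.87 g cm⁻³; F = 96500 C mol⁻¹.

Q = I·t = 6.800 × 1130.4 = 7687 C; n(e⁻) = 0.07966 mol.
n(Fe) = n(e⁻)/2 = 0.03983 mol, so m = 0.03983 × 55.85 = 2.224 g.
Volume = m/ρ = 2.224 / 7.87 = 0.2826 cm³.
Thickness = V/A = 0.2826 / 308 = 9.18 × 10⁻⁴ cm = 9.18 μm.

9.18 μm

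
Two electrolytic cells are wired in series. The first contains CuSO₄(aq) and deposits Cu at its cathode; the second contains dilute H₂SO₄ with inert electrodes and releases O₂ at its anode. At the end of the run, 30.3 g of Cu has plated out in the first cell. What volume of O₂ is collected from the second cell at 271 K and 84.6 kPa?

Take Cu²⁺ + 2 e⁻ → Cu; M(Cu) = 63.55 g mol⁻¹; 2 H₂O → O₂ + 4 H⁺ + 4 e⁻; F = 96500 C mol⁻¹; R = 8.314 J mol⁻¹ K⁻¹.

n(Cu) = 30.3 / 63.55 = 0.4768 mol, so n(e⁻) = 2 × 0.4768 = 0.9536 mol.
The cells are in series, so the same 0.9536 mol of electrons passes through the second cell.
2 H₂O → O₂ + 4 H⁺ + 4 e⁻ — 4 mol e⁻ per mol O₂, so n(O₂) = 0.9536/4 = 0.2384 mol.
V = nRT/P = (0.2384 × 8.314 × 271) / (84.6 × 10³) = 0.00635 m³ = 6.35 L.

6.35 L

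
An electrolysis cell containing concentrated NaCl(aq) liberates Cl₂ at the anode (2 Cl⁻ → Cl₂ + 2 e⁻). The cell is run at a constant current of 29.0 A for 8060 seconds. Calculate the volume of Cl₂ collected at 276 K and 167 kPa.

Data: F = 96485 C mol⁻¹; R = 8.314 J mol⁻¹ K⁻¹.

16.6 L

Q = I·t = 29.00 A × 8060.0 s = 233700 C.
n(e⁻) = Q/F = 233700 / 96485 = 2.423 mol.
2 electrons are transferred per Cl₂ molecule, so n(Cl₂) = 2.423 / 2 = 1.211 mol.
V = nRT/P = (1.211 × 8.314 × 276) / (167 × 10³ Pa) = 0.0166 m³ = 16.6 L.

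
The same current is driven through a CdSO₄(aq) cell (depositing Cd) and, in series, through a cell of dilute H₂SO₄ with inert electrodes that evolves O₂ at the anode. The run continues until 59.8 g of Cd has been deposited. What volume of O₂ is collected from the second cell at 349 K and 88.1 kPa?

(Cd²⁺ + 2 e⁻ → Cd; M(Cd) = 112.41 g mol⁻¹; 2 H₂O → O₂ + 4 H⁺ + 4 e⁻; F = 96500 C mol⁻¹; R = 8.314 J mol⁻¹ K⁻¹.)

8.76 L

n(Cd) = 59.8 / 112.41 = 0.5320 mol, so n(e⁻) = 2 × 0.5320 = 1.064 mol.
The cells are in series, so the same 1.064 mol of electrons passes through the second cell.
2 H₂O → O₂ + 4 H⁺ + 4 e⁻ — 4 mol e⁻ per mol O₂, so n(O₂) = 1.064/4 = 0.2660 mol.
V = nRT/P = (0.2660 × 8.314 × 349) / (88.1 × 10³) = 0.00876 m³ = 8.76 L.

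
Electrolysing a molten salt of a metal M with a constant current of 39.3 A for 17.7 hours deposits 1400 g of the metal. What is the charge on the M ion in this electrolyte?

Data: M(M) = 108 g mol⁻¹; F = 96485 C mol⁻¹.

Q = I·t = 39.30 A × 63720 s = 2504000 C, so n(e⁻) = 2504000/96485 = 25.95 mol.
n(M) deposited = 1400 / 108 = 12.96 mol.
Electrons per atom = n(e⁻)/n(M) = 25.95 / 12.96 = 2.00 ≈ 2, so the ion is M²⁺.

+2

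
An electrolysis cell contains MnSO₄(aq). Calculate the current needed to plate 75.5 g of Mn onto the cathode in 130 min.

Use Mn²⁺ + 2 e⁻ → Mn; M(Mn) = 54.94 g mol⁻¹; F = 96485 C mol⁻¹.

34.0 A

n(Mn) = 75.5 / 54.94 = 1.374 mol.
n(e⁻) = 2 × 1.374 = 2.748 mol.
Q = n(e⁻)·F = 2.748 × 96485 = 265200 C.
I = Q/t = 265200 / 7800.0 s = 34.0 A.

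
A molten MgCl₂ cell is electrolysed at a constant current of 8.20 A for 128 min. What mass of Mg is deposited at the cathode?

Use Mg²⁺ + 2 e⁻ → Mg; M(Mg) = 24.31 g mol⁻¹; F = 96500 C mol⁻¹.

Q = I·t = 8.200 A × 7680.0 s = 62980 C.
n(e⁻) = Q/F = 62980 / 96500 = 0.6526 mol.
Mg²⁺ + 2 e⁻ → Mg, so n(Mg) = n(e⁻)/2 = 0.3263 mol.
m = n·M = 0.3263 × 24.31 = 7.93 g.

7.93 g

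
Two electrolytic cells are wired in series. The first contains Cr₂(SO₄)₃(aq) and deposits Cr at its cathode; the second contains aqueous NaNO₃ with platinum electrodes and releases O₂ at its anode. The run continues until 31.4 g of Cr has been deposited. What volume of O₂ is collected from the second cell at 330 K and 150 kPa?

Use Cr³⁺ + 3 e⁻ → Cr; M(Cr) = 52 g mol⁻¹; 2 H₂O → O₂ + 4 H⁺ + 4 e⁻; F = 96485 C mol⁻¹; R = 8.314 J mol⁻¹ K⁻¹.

8.28 L

n(Cr) = 31.4 / 52 = 0.6038 mol, so n(e⁻) = 3 × 0.6038 = 1.812 mol.
The cells are in series, so the same 1.812 mol of electrons passes through the second cell.
2 H₂O → O₂ + 4 H⁺ + 4 e⁻ — 4 mol e⁻ per mol O₂, so n(O₂) = 1.812/4 = 0.4529 mol.
V = nRT/P = (0.4529 × 8.314 × 330) / (150 × 10³) = 0.00828 m³ = 8.28 L.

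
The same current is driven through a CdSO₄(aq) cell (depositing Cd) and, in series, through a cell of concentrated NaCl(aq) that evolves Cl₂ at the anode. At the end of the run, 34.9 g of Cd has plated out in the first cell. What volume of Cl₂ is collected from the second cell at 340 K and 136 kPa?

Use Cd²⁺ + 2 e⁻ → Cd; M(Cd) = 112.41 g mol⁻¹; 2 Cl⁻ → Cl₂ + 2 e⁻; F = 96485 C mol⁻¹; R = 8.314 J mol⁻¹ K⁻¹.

6.45 L

n(Cd) = 34.9 / 112.41 = 0.3105 mol, so n(e⁻) = 2 × 0.3105 = 0.6209 mol.
The cells are in series, so the same 0.6209 mol of electrons passes through the second cell.
2 Cl⁻ → Cl₂ + 2 e⁻ — 2 mol e⁻ per mol Cl₂, so n(Cl₂) = 0.6209/2 = 0.3105 mol.
V = nRT/P = (0.3105 × 8.314 × 340) / (136 × 10³) = 0.00645 m³ = 6.45 L.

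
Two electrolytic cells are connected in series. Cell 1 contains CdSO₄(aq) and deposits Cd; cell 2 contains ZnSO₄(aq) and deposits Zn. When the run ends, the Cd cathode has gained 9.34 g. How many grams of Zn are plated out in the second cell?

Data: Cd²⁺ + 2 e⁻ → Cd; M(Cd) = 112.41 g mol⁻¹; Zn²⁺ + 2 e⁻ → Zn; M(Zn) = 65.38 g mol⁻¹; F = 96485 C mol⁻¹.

5.43 g

n(Cd) = 9.34 / 112.41 = 0.08309 mol.
Since Cd²⁺ + 2 e⁻ → Cd, n(e⁻) passed = 2 × 0.08309 = 0.1662 mol.
Cells in series carry the same charge, so the same 0.1662 mol of electrons passes through cell 2.
Zn²⁺ + 2 e⁻ → Zn, so n(Zn) = 0.1662 / 2 = 0.08309 mol.
m(Zn) = 0.08309 × 65.38 = 5.43 g.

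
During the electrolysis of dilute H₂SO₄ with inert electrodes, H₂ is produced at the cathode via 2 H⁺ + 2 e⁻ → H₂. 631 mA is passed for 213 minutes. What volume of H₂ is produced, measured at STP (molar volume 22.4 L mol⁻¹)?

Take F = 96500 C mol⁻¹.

0.936 L

Q = I·t = 0.6310 A × 12780 s = 8064 C.
n(e⁻) = Q/F = 8064 / 96500 = 0.08357 mol.
2 electrons are transferred per H₂ molecule, so n(H₂) = 0.08357 / 2 = 0.04178 mol.
V = n × V_m = 0.04178 × 22.4 = 0.936 L.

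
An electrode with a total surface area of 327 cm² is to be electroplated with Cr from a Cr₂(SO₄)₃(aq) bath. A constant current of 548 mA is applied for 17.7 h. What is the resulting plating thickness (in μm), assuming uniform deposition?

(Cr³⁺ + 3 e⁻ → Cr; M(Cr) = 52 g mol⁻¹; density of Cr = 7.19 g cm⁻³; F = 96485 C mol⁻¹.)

26.7 μm

Q = I·t = 0.5480 × 63720 = 34920 C; n(e⁻) = 0.3619 mol.
n(Cr) = n(e⁻)/3 = 0.1206 mol, so m = 0.1206 × 52 = 6.273 g.
Volume = m/ρ = 6.273 / 7.19 = 0.8725 cm³.
Thickness = V/A = 0.8725 / 327 = 0.00267 cm = 26.7 μm.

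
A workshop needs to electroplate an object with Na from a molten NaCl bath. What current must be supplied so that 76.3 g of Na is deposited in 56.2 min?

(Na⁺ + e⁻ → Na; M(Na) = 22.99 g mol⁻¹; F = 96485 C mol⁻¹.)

95.0 A

n(Na) = 76.3 / 22.99 = 3.319 mol.
n(e⁻) = 1 × 3.319 = 3.319 mol.
Q = n(e⁻)·F = 3.319 × 96485 = 320200 C.
I = Q/t = 320200 / 3372.0 s = 95.0 A.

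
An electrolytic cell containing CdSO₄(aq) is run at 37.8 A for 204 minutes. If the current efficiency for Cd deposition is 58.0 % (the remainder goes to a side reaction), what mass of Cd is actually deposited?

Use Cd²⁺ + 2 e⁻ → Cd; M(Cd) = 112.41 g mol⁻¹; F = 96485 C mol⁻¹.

156 g

Q = I·t = 37.80 × 12240 = 462700 C.
n(e⁻) = 462700/96485 = 4.795 mol; theoretically n(Cd) = 4.795/2 = 2.398 mol, m_theo = 269.5 g.
At 58.0 % efficiency, m_actual = 0.580 × 269.5 = 156 g.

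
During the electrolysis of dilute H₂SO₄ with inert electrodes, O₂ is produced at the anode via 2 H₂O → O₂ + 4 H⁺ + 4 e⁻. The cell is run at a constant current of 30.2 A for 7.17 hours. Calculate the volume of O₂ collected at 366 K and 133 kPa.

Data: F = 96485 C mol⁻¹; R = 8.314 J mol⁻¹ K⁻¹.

Q = I·t = 30.20 A × 25812 s = 779500 C.
n(e⁻) = Q/F = 779500 / 96485 = 8.079 mol.
4 electrons are transferred per O₂ molecule, so n(O₂) = 8.079 / 4 = 2.020 mol.
V = nRT/P = (2.020 × 8.314 × 366) / (133 × 10³ Pa) = 0.0462 m³ = 46.2 L.

46.2 L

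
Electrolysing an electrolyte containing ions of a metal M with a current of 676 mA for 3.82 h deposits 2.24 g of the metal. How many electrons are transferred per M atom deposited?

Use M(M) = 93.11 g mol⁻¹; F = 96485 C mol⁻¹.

4

Q = I·t = 0.6760 A × 13752 s = 9296 C, so n(e⁻) = 9296/96485 = 0.09635 mol.
n(M) deposited = 2.24 / 93.11 = 0.02406 mol.
Electrons per atom = n(e⁻)/n(M) = 0.09635 / 0.02406 = 4.00 ≈ 4, so the ion is M⁴⁺.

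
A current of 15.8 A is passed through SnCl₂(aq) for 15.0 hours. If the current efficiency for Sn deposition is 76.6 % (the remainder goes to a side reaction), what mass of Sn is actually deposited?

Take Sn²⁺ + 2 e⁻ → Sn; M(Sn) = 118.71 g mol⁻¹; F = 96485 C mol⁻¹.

Q = I·t = 15.80 × 54000 = 853200 C.
n(e⁻) = 853200/96485 = 8.843 mol; theoretically n(Sn) = 8.843/2 = 4.421 mol, m_theo = 524.9 g.
At 76.6 % efficiency, m_actual = 0.766 × 524.9 = 402 g.

402 g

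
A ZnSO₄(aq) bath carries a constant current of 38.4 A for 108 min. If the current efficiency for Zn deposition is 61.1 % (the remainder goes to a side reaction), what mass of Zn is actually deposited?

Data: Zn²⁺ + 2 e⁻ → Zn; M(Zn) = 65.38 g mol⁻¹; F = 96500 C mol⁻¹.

51.5 g

Q = I·t = 38.40 × 6480.0 = 248800 C.
n(e⁻) = 248800/96500 = 2.579 mol; theoretically n(Zn) = 2.579/2 = 1.289 mol, m_theo = 84.29 g.
At 61.1 % efficiency, m_actual = 0.611 × 84.29 = 51.5 g.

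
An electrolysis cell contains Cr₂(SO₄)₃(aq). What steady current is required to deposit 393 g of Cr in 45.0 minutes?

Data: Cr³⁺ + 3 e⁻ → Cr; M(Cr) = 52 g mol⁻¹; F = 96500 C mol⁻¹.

810 A

n(Cr) = 393 / 52 = 7.558 mol.
n(e⁻) = 3 × 7.558 = 22.67 mol.
Q = n(e⁻)·F = 22.67 × 96500 = 2188000 C.
I = Q/t = 2188000 / 2700.0 s = 810 A.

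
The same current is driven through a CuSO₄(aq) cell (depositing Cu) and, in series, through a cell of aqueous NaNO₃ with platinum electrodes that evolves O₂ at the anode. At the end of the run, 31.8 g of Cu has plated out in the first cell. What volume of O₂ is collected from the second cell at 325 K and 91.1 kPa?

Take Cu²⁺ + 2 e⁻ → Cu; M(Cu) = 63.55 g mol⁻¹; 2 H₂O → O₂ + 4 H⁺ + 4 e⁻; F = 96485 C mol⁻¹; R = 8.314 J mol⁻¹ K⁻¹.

n(Cu) = 31.8 / 63.55 = 0.5004 mol, so n(e⁻) = 2 × 0.5004 = 1.001 mol.
The cells are in series, so the same 1.001 mol of electrons passes through the second cell.
2 H₂O → O₂ + 4 H⁺ + 4 e⁻ — 4 mol e⁻ per mol O₂, so n(O₂) = 1.001/4 = 0.2502 mol.
V = nRT/P = (0.2502 × 8.314 × 325) / (91.1 × 10³) = 0.00742 m³ = 7.42 L.

7.42 L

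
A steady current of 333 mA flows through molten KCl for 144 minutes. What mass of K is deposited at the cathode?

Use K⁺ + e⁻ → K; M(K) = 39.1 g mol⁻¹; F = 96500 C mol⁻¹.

Q = I·t = 0.3330 A × 8640.0 s = 2877 C.
n(e⁻) = Q/F = 2877 / 96500 = 0.02981 mol.
K⁺ + e⁻ → K, so n(K) = n(e⁻)/1 = 0.02981 mol.
m = n·M = 0.02981 × 39.1 = 1.17 g.

1.17 g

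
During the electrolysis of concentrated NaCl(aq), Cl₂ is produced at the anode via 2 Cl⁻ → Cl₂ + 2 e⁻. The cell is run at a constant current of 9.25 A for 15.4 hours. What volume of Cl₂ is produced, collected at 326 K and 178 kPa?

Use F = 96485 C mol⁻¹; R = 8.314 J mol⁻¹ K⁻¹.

Q = I·t = 9.250 A × 55440 s = 512800 C.
n(e⁻) = Q/F = 512800 / 96485 = 5.315 mol.
2 electrons are transferred per Cl₂ molecule, so n(Cl₂) = 5.315 / 2 = 2.658 mol.
V = nRT/P = (2.658 × 8.314 × 326) / (178 × 10³ Pa) = 0.0405 m³ = 40.5 L.

40.5 L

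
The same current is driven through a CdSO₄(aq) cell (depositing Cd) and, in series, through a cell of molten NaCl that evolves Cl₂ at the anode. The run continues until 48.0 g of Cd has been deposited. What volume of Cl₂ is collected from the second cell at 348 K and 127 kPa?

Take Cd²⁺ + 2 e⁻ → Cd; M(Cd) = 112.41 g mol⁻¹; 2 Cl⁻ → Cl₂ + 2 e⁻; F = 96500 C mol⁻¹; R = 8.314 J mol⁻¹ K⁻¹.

n(Cd) = 48.0 / 112.41 = 0.4270 mol, so n(e⁻) = 2 × 0.4270 = 0.8540 mol.
The cells are in series, so the same 0.8540 mol of electrons passes through the second cell.
2 Cl⁻ → Cl₂ + 2 e⁻ — 2 mol e⁻ per mol Cl₂, so n(Cl₂) = 0.8540/2 = 0.4270 mol.
V = nRT/P = (0.4270 × 8.314 × 348) / (127 × 10³) = 0.00973 m³ = 9.73 L.

9.73 L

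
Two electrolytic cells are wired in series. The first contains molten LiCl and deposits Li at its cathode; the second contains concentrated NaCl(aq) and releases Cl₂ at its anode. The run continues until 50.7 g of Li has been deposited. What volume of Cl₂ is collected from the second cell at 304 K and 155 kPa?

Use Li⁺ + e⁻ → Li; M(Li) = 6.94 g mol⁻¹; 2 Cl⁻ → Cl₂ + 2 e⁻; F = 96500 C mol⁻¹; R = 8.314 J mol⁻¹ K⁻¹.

n(Li) = 50.7 / 6.94 = 7.305 mol, so n(e⁻) = 1 × 7.305 = 7.305 mol.
The cells are in series, so the same 7.305 mol of electrons passes through the second cell.
2 Cl⁻ → Cl₂ + 2 e⁻ — 2 mol e⁻ per mol Cl₂, so n(Cl₂) = 7.305/2 = 3.653 mol.
V = nRT/P = (3.653 × 8.314 × 304) / (155 × 10³) = 0.0596 m³ = 59.6 L.

59.6 L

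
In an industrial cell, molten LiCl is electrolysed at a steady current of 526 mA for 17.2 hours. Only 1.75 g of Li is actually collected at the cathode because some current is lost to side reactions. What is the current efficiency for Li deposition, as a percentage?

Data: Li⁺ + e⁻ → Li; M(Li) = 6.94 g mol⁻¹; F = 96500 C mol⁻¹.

74.7 %

Q = I·t = 0.5260 × 61920 = 32570 C; n(e⁻) = 32570/96500 = 0.3375 mol.
Theoretical n(Li) = n(e⁻)/1 = 0.3375 mol, i.e. m_theo = 0.3375 × 6.94 = 2.342 g.
Efficiency = m_actual / m_theo = 1.75 / 2.342 = 74.7 %.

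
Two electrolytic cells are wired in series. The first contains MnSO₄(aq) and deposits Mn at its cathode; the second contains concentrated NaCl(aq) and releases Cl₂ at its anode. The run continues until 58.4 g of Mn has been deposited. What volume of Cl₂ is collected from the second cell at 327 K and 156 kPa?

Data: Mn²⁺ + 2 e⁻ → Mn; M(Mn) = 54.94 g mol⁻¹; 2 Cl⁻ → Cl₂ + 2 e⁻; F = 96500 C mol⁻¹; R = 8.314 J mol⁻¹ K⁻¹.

18.5 L

n(Mn) = 58.4 / 54.94 = 1.063 mol, so n(e⁻) = 2 × 1.063 = 2.126 mol.
The cells are in series, so the same 2.126 mol of electrons passes through the second cell.
2 Cl⁻ → Cl₂ + 2 e⁻ — 2 mol e⁻ per mol Cl₂, so n(Cl₂) = 2.126/2 = 1.063 mol.
V = nRT/P = (1.063 × 8.314 × 327) / (156 × 10³) = 0.0185 m³ = 18.5 L.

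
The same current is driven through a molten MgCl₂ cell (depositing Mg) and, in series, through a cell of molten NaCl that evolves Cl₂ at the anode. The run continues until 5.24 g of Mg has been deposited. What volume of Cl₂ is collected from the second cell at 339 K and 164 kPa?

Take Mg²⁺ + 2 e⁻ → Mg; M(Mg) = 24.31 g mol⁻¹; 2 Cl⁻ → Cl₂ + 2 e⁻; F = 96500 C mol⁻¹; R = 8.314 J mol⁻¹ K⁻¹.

3.70 L

n(Mg) = 5.24 / 24.31 = 0.2155 mol, so n(e⁻) = 2 × 0.2155 = 0.4311 mol.
The cells are in series, so the same 0.4311 mol of electrons passes through the second cell.
2 Cl⁻ → Cl₂ + 2 e⁻ — 2 mol e⁻ per mol Cl₂, so n(Cl₂) = 0.4311/2 = 0.2155 mol.
V = nRT/P = (0.2155 × 8.314 × 339) / (164 × 10³) = 0.00370 m³ = 3.70 L.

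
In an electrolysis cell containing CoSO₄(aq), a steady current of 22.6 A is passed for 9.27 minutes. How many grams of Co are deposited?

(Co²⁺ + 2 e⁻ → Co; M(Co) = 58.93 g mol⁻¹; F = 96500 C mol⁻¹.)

Q = I·t = 22.60 A × 556.20 s = 12570 C.
n(e⁻) = Q/F = 12570 / 96500 = 0.1303 mol.
Co²⁺ + 2 e⁻ → Co, so n(Co) = n(e⁻)/2 = 0.06513 mol.
m = n·M = 0.06513 × 58.93 = 3.84 g.

3.84 g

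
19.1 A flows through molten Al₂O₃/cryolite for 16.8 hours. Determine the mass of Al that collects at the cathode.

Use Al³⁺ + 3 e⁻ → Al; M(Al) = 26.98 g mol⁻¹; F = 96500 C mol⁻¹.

108 g

Q = I·t = 19.10 A × 60480 s = 1155000 C.
n(e⁻) = Q/F = 1155000 / 96500 = 11.97 mol.
Al³⁺ + 3 e⁻ → Al, so n(Al) = n(e⁻)/3 = 3.990 mol.
m = n·M = 3.990 × 26.98 = 108 g.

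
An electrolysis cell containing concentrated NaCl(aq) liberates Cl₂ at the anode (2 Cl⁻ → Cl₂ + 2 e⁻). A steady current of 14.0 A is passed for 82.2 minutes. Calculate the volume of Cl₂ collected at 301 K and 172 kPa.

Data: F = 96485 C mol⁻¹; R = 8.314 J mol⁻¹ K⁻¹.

5.21 L

Q = I·t = 14.00 A × 4932.0 s = 69050 C.
n(e⁻) = Q/F = 69050 / 96485 = 0.7156 mol.
2 electrons are transferred per Cl₂ molecule, so n(Cl₂) = 0.7156 / 2 = 0.3578 mol.
V = nRT/P = (0.3578 × 8.314 × 301) / (172 × 10³ Pa) = 0.00521 m³ = 5.21 L.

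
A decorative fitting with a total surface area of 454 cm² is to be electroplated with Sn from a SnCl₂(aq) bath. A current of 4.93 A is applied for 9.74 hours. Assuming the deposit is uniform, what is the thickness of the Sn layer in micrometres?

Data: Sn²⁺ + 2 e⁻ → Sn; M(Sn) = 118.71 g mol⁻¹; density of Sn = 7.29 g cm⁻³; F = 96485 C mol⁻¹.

Q = I·t = 4.930 × 35064 = 172900 C; n(e⁻) = 1.792 mol.
n(Sn) = n(e⁻)/2 = 0.8958 mol, so m = 0.8958 × 118.71 = 106.3 g.
Volume = m/ρ = 106.3 / 7.29 = 14.59 cm³.
Thickness = V/A = 14.59 / 454 = 0.0321 cm = 321 μm.

321 μm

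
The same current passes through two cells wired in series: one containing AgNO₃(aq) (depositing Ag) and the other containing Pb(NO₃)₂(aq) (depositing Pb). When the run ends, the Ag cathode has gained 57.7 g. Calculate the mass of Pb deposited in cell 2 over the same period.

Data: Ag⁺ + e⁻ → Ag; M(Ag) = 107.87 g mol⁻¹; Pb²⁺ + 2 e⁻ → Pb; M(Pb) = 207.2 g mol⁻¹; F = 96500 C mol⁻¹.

55.4 g

n(Ag) = 57.7 / 107.87 = 0.5349 mol.
Since Ag⁺ + e⁻ → Ag, n(e⁻) passed = 1 × 0.5349 = 0.5349 mol.
Cells in series carry the same charge, so the same 0.5349 mol of electrons passes through cell 2.
Pb²⁺ + 2 e⁻ → Pb, so n(Pb) = 0.5349 / 2 = 0.2675 mol.
m(Pb) = 0.2675 × 207.2 = 55.4 g.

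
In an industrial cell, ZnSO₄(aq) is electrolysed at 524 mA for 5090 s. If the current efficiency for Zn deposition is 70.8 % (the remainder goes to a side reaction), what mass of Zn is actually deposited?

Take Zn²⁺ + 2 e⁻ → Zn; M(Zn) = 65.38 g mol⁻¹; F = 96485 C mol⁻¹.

0.640 g

Q = I·t = 0.5240 × 5090.0 = 2667 C.
n(e⁻) = 2667/96485 = 0.02764 mol; theoretically n(Zn) = 0.02764/2 = 0.01382 mol, m_theo = 0.9037 g.
At 70.8 % efficiency, m_actual = 0.708 × 0.9037 = 0.640 g.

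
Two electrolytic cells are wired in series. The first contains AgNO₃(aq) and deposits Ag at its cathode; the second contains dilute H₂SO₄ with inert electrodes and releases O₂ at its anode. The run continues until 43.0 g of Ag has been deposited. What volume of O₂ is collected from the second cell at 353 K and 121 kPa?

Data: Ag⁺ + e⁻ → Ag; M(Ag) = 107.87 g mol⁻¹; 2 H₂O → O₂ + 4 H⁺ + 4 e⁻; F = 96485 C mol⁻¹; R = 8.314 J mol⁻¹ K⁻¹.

2.42 L

n(Ag) = 43.0 / 107.87 = 0.3986 mol, so n(e⁻) = 1 × 0.3986 = 0.3986 mol.
The cells are in series, so the same 0.3986 mol of electrons passes through the second cell.
2 H₂O → O₂ + 4 H⁺ + 4 e⁻ — 4 mol e⁻ per mol O₂, so n(O₂) = 0.3986/4 = 0.09966 mol.
V = nRT/P = (0.09966 × 8.314 × 353) / (121 × 10³) = 0.00242 m³ = 2.42 L.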